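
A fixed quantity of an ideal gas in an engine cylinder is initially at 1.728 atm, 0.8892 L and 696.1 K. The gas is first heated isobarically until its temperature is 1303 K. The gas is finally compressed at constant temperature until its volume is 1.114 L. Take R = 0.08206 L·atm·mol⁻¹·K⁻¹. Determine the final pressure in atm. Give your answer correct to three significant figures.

P₃ ≈ 2.58 atm

P constant ⇒ V ∝ T: P₂ = P₁; V₂ = V₁·(T₂/T₁) = 1.664 L.
T constant ⇒ Boyle's law P V = const: T₃ = T₂; P₃ = P₂·(V₂/V₃) = 2.582 atm.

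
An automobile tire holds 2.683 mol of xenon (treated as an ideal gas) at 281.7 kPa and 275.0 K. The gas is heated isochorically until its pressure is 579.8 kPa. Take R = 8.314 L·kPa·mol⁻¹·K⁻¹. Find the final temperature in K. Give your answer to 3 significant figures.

From PV = nRT: V₁ = nRT₁/P₁ = 21.78 L.
Isochoric, so P/T is constant: V₂ = V₁; T₂ = T₁·(P₂/P₁) = 566.0 K.

T₂ ≈ 566 K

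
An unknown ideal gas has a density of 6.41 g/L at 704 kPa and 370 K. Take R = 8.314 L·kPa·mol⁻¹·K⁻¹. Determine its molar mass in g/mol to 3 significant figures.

ρ = PM/(RT) ⇒ M = ρRT/P = (6.41 × 8.314 × 370.0) / 704

M ≈ 28.0 g/mol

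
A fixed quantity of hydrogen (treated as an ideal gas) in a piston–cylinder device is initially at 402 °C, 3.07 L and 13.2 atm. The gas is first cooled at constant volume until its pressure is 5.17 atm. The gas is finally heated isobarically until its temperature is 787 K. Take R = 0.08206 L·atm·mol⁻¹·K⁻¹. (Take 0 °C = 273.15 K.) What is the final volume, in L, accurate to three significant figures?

V₃ ≈ 9.14 L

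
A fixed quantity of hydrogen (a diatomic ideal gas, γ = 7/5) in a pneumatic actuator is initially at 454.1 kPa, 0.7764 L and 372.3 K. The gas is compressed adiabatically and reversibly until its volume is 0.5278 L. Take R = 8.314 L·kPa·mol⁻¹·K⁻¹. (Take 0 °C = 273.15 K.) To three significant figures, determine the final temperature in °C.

T₂ ≈ 161 °C

Adiabatic (γ = 7/5), T V^(γ−1) and P V^γ constant: T₂ = T₁·(V₁/V₂)^(γ−1) = 434.4 K; P₂ = P₁·(V₁/V₂)^γ = 779.5 kPa.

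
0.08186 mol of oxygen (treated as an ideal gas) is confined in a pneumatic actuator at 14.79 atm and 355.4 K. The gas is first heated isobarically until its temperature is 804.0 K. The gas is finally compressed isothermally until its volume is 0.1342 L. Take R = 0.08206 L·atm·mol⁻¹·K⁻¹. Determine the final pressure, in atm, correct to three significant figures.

P₃ ≈ 40.2 atm

From PV = nRT: V₁ = nRT₁/P₁ = 0.1614 L.
Isobaric, so V/T is constant: P₂ = P₁; V₂ = V₁·(T₂/T₁) = 0.3652 L.
Isothermal, so P V is constant: T₃ = T₂; P₃ = P₂·(V₂/V₃) = 40.24 atm.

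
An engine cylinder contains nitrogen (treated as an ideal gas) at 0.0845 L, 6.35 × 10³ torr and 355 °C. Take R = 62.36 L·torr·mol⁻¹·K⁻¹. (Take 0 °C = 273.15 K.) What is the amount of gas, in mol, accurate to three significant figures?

n ≈ 0.0137 mol

Convert: T = 628.15 K.
PV = nRT ⇒ n = PV/(RT) = (6.35e+03 × 0.0845) / (62.36 × 628.15)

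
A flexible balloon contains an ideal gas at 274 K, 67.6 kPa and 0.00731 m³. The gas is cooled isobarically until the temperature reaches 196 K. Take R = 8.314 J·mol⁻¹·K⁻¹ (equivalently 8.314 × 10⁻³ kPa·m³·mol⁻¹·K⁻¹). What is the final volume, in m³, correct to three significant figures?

V₂ ≈ 0.00523 m³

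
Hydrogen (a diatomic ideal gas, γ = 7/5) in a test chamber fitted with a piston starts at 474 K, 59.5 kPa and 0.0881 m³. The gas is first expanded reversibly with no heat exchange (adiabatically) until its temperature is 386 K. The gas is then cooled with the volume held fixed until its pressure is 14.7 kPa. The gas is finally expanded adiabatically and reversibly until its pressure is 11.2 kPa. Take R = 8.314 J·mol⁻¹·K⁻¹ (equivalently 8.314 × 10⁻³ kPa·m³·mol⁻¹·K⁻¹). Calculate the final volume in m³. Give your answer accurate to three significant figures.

Adiabatic (γ = 7/5), T V^(γ−1) and P V^γ constant: P₂ = P₁·(T₂/T₁)^(γ/(γ−1)) = 29.00 kPa; V₂ = V₁·(T₁/T₂)^(1/(γ−1)) = 0.1472 m³.
V constant ⇒ P ∝ T: V₃ = V₂; T₃ = T₂·(P₃/P₂) = 195.7 K.
Reversible adiabatic, γ = 7/5: T₄ = T₃·(P₄/P₃)^((γ−1)/γ) = 181.1 K; V₄ = V₃·(P₃/P₄)^(1/γ) = 0.1788 m³.

V₄ ≈ 0.179 m³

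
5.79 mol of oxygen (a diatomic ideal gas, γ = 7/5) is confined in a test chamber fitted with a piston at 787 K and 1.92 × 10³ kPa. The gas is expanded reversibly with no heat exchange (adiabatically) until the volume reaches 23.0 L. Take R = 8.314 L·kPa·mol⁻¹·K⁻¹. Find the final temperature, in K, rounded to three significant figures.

T₂ ≈ 740 K

From PV = nRT: V₁ = nRT₁/P₁ = 19.73 L.
Adiabatic (γ = 7/5), T V^(γ−1) and P V^γ constant: T₂ = T₁·(V₁/V₂)^(γ−1) = 740.2 K; P₂ = P₁·(V₁/V₂)^γ = 1549 kPa.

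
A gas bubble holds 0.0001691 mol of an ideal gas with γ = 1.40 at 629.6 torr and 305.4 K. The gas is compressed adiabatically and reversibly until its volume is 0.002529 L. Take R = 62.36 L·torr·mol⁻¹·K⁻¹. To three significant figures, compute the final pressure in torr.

From PV = nRT: V₁ = nRT₁/P₁ = 0.005115 L.
Adiabatic (γ = 1.40), T V^(γ−1) and P V^γ constant: T₂ = T₁·(V₁/V₂)^(γ−1) = 404.8 K; P₂ = P₁·(V₁/V₂)^γ = 1688 torr.

P₂ ≈ 1.69e+03 torr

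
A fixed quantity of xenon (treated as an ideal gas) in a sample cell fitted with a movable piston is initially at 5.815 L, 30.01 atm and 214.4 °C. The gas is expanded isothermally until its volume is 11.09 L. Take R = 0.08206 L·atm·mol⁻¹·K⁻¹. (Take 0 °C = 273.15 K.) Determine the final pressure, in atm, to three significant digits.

P₂ ≈ 15.7 atm

Convert: T₁ = 487.5 K.
T constant ⇒ Boyle's law P V = const: T₂ = T₁; P₂ = P₁·(V₁/V₂) = 15.74 atm.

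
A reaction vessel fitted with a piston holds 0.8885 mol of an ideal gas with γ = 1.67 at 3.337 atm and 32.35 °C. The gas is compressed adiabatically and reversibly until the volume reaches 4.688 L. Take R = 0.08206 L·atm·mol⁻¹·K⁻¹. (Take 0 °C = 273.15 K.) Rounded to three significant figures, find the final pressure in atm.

P₂ ≈ 6.02 atm

Convert: T₁ = 305.5 K.
From PV = nRT: V₁ = nRT₁/P₁ = 6.675 L.
Adiabatic (γ = 1.67), T V^(γ−1) and P V^γ constant: T₂ = T₁·(V₁/V₂)^(γ−1) = 387.1 K; P₂ = P₁·(V₁/V₂)^γ = 6.020 atm.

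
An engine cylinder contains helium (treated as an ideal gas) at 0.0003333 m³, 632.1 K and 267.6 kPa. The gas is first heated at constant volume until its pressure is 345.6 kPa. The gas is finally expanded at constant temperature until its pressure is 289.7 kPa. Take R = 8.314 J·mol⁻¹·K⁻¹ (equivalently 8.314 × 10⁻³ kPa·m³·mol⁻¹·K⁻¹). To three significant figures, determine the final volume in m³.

V₃ ≈ 0.000398 m³

V constant ⇒ P ∝ T: V₂ = V₁; T₂ = T₁·(P₂/P₁) = 816.3 K.
Isothermal, so P V is constant: T₃ = T₂; V₃ = V₂·(P₂/P₃) = 0.0003976 m³.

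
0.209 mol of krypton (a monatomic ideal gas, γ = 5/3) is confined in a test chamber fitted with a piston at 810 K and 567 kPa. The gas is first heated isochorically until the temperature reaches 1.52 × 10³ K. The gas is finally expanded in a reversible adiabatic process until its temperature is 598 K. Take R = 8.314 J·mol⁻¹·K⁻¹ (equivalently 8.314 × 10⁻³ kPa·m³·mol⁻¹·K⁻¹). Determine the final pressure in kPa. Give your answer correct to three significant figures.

P₃ ≈ 103 kPa

From PV = nRT: V₁ = nRT₁/P₁ = 0.002482 m³.
Isochoric, so P/T is constant: V₂ = V₁; P₂ = P₁·(T₂/T₁) = 1064 kPa.
Adiabatic (γ = 5/3), T V^(γ−1) and P V^γ constant: P₃ = P₂·(T₃/T₂)^(γ/(γ−1)) = 103.3 kPa; V₃ = V₂·(T₂/T₃)^(1/(γ−1)) = 0.01006 m³.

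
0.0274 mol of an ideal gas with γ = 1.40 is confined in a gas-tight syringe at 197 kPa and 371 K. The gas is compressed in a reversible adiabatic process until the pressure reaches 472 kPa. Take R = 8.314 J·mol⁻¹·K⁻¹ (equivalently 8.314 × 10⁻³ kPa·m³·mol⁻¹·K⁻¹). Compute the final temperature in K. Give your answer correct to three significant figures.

T₂ ≈ 476 K

From PV = nRT: V₁ = nRT₁/P₁ = 0.0004290 m³.
Adiabatic (γ = 1.40), T V^(γ−1) and P V^γ constant: T₂ = T₁·(P₂/P₁)^((γ−1)/γ) = 476.2 K; V₂ = V₁·(P₁/P₂)^(1/γ) = 0.0002298 m³.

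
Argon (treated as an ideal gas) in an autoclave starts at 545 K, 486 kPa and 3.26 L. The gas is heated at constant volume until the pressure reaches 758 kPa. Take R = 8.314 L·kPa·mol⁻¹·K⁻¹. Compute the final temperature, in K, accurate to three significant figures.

T₂ ≈ 850 K

Isochoric, so P/T is constant: V₂ = V₁; T₂ = T₁·(P₂/P₁) = 850.0 K.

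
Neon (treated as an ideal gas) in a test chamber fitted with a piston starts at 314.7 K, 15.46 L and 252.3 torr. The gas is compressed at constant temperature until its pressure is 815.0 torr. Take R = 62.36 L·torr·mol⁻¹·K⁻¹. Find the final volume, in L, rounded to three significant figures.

V₂ ≈ 4.79 L

Isothermal, so P V is constant: T₂ = T₁; V₂ = V₁·(P₁/P₂) = 4.786 L.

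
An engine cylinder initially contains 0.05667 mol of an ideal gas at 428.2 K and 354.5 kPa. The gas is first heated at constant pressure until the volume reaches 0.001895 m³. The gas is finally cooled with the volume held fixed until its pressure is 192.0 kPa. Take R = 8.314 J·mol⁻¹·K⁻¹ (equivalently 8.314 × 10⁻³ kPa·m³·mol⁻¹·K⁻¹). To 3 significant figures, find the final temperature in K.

From PV = nRT: V₁ = nRT₁/P₁ = 0.0005691 m³.
Isobaric, so V/T is constant: P₂ = P₁; T₂ = T₁·(V₂/V₁) = 1426 K.
Isochoric, so P/T is constant: V₃ = V₂; T₃ = T₂·(P₃/P₂) = 772.2 K.

T₃ ≈ 772 K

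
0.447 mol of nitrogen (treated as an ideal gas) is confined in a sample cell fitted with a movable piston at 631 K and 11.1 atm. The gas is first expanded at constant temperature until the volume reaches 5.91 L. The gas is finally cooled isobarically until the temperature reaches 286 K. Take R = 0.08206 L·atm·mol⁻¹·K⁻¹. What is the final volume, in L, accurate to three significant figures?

From PV = nRT: V₁ = nRT₁/P₁ = 2.085 L.
Isothermal, so P V is constant: T₂ = T₁; P₂ = P₁·(V₁/V₂) = 3.916 atm.
P constant ⇒ V ∝ T: P₃ = P₂; V₃ = V₂·(T₃/T₂) = 2.679 L.

V₃ ≈ 2.68 L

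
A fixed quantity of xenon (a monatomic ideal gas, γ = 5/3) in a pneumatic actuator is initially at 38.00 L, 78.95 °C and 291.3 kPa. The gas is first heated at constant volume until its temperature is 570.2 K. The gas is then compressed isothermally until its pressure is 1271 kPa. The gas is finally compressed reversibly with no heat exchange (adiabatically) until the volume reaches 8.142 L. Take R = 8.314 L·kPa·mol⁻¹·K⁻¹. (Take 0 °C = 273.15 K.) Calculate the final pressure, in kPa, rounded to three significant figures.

P₄ ≈ 3.18e+03 kPa

Convert: T₁ = 352.1 K.
Isochoric, so P/T is constant: V₂ = V₁; P₂ = P₁·(T₂/T₁) = 471.7 kPa.
T constant ⇒ Boyle's law P V = const: T₃ = T₂; V₃ = V₂·(P₂/P₃) = 14.10 L.
Reversible adiabatic, γ = 5/3: T₄ = T₃·(V₃/V₄)^(γ−1) = 822.4 K; P₄ = P₃·(V₃/V₄)^γ = 3176 kPa.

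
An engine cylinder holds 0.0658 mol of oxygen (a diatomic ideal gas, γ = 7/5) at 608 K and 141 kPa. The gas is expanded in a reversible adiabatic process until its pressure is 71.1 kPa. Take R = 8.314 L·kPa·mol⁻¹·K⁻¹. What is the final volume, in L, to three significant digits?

V₂ ≈ 3.85 L

From PV = nRT: V₁ = nRT₁/P₁ = 2.359 L.
Adiabatic (γ = 7/5), T V^(γ−1) and P V^γ constant: T₂ = T₁·(P₂/P₁)^((γ−1)/γ) = 500.0 K; V₂ = V₁·(P₁/P₂)^(1/γ) = 3.847 L.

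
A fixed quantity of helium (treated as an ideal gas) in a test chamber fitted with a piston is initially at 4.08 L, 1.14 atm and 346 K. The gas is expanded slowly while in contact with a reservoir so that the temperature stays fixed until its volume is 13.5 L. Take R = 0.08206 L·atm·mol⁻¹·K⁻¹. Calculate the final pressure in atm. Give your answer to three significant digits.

Isothermal, so P V is constant: T₂ = T₁; P₂ = P₁·(V₁/V₂) = 0.3445 atm.

P₂ ≈ 0.345 atm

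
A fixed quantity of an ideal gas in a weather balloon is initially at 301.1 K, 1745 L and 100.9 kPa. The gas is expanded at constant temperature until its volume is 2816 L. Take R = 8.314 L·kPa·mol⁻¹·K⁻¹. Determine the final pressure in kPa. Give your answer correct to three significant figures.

T constant ⇒ Boyle's law P V = const: T₂ = T₁; P₂ = P₁·(V₁/V₂) = 62.53 kPa.

P₂ ≈ 62.5 kPa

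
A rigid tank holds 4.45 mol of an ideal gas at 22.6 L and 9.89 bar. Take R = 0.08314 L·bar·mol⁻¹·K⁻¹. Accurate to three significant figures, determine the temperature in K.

T ≈ 604 K

PV = nRT ⇒ T = PV/(nR) = (9.89 × 22.6) / (4.45 × 0.08314)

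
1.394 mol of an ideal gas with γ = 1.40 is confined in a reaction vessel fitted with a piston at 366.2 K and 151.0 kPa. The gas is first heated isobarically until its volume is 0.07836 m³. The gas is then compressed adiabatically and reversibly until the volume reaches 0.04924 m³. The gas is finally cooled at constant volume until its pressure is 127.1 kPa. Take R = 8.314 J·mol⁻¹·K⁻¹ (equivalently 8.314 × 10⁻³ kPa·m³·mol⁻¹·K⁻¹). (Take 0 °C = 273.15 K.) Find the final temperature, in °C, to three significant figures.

From PV = nRT: V₁ = nRT₁/P₁ = 0.02811 m³.
Isobaric, so V/T is constant: P₂ = P₁; T₂ = T₁·(V₂/V₁) = 1021 K.
Reversible adiabatic, γ = 1.40: T₃ = T₂·(V₂/V₃)^(γ−1) = 1229 K; P₃ = P₂·(V₂/V₃)^γ = 289.4 kPa.
V constant ⇒ P ∝ T: V₄ = V₃; T₄ = T₃·(P₄/P₃) = 540.0 K.

T₄ ≈ 267 °C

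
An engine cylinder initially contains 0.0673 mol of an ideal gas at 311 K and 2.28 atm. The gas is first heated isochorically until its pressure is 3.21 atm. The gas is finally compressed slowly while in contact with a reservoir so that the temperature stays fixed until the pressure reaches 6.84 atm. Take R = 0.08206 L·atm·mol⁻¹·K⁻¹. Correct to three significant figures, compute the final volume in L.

V₃ ≈ 0.354 L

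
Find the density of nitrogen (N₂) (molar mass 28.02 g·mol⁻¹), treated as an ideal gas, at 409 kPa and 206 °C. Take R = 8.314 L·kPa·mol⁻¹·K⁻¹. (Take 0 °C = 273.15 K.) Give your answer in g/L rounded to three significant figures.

ρ ≈ 2.88 g/L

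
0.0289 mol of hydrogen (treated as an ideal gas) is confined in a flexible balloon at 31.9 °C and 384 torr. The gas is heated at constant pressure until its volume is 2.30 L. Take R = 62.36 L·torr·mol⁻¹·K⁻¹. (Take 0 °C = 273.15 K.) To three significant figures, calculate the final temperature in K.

Convert: T₁ = 305.0 K.
From PV = nRT: V₁ = nRT₁/P₁ = 1.432 L.
P constant ⇒ V ∝ T: P₂ = P₁; T₂ = T₁·(V₂/V₁) = 490.1 K.

T₂ ≈ 490 K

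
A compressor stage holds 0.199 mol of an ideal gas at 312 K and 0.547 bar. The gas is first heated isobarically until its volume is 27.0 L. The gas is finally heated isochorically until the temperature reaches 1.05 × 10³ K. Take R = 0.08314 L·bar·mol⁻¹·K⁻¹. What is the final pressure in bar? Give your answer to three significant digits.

P₃ ≈ 0.643 bar

From PV = nRT: V₁ = nRT₁/P₁ = 9.437 L.
Isobaric, so V/T is constant: P₂ = P₁; T₂ = T₁·(V₂/V₁) = 892.7 K.
Isochoric, so P/T is constant: V₃ = V₂; P₃ = P₂·(T₃/T₂) = 0.6434 bar.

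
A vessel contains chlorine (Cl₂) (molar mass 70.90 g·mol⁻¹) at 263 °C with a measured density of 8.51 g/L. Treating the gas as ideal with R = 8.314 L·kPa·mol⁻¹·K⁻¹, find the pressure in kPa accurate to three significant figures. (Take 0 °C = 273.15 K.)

P ≈ 535 kPa

ρ = PM/(RT) ⇒ P = ρRT/M = (8.51 × 8.314 × 536.1) / 70.90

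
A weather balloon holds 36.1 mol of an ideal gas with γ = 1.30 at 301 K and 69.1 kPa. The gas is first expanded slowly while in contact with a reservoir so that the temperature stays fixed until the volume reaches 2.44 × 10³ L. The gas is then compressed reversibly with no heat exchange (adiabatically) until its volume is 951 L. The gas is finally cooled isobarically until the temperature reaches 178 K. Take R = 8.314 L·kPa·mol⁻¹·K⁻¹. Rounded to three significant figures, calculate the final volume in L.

From PV = nRT: V₁ = nRT₁/P₁ = 1307 L.
T constant ⇒ Boyle's law P V = const: T₂ = T₁; P₂ = P₁·(V₁/V₂) = 37.02 kPa.
Reversible adiabatic, γ = 1.30: T₃ = T₂·(V₂/V₃)^(γ−1) = 399.3 K; P₃ = P₂·(V₂/V₃)^γ = 126.0 kPa.
Isobaric, so V/T is constant: P₄ = P₃; V₄ = V₃·(T₄/T₃) = 423.9 L.

V₄ ≈ 424 L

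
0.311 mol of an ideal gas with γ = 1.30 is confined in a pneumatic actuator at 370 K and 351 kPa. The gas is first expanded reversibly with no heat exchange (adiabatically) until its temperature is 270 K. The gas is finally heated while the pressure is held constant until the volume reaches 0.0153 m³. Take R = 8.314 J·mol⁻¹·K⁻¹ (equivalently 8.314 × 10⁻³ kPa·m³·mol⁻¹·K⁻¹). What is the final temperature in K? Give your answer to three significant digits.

T₃ ≈ 530 K

From PV = nRT: V₁ = nRT₁/P₁ = 0.002726 m³.
Adiabatic (γ = 1.30), T V^(γ−1) and P V^γ constant: P₂ = P₁·(T₂/T₁)^(γ/(γ−1)) = 89.61 kPa; V₂ = V₁·(T₁/T₂)^(1/(γ−1)) = 0.007791 m³.
P constant ⇒ V ∝ T: P₃ = P₂; T₃ = T₂·(V₃/V₂) = 530.2 K.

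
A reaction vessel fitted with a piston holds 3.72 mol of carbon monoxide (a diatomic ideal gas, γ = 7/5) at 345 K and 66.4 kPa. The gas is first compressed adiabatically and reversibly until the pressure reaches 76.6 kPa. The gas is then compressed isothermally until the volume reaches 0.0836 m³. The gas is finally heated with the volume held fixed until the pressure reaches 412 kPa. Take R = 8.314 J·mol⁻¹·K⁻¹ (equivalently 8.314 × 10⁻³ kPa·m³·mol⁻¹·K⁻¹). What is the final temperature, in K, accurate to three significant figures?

T₄ ≈ 1.11e+03 K

From PV = nRT: V₁ = nRT₁/P₁ = 0.1607 m³.
Adiabatic (γ = 7/5), T V^(γ−1) and P V^γ constant: T₂ = T₁·(P₂/P₁)^((γ−1)/γ) = 359.4 K; V₂ = V₁·(P₁/P₂)^(1/γ) = 0.1451 m³.
T constant ⇒ Boyle's law P V = const: T₃ = T₂; P₃ = P₂·(V₂/V₃) = 133.0 kPa.
Isochoric, so P/T is constant: V₄ = V₃; T₄ = T₃·(P₄/P₃) = 1114 K.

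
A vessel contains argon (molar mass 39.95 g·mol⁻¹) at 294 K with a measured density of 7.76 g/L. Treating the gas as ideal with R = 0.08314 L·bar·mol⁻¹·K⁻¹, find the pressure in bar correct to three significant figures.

ρ = PM/(RT) ⇒ P = ρRT/M = (7.76 × 0.08314 × 294.0) / 39.95

P ≈ 4.75 bar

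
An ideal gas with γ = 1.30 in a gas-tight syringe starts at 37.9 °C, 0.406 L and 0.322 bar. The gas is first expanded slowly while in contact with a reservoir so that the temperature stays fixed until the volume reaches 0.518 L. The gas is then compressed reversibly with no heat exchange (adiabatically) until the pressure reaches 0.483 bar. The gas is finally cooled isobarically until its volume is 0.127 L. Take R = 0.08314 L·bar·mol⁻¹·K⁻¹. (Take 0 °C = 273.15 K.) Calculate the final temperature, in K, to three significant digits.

T₄ ≈ 146 K

Convert: T₁ = 311.0 K.
T constant ⇒ Boyle's law P V = const: T₂ = T₁; P₂ = P₁·(V₁/V₂) = 0.2524 bar.
Reversible adiabatic, γ = 1.30: T₃ = T₂·(P₃/P₂)^((γ−1)/γ) = 361.3 K; V₃ = V₂·(P₂/P₃)^(1/γ) = 0.3144 L.
P constant ⇒ V ∝ T: P₄ = P₃; T₄ = T₃·(V₄/V₃) = 145.9 K.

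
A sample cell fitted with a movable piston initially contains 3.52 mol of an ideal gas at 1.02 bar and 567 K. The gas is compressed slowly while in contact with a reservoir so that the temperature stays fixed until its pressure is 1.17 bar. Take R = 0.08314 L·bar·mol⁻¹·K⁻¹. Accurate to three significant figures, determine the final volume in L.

From PV = nRT: V₁ = nRT₁/P₁ = 162.7 L.
Isothermal, so P V is constant: T₂ = T₁; V₂ = V₁·(P₁/P₂) = 141.8 L.

V₂ ≈ 142 L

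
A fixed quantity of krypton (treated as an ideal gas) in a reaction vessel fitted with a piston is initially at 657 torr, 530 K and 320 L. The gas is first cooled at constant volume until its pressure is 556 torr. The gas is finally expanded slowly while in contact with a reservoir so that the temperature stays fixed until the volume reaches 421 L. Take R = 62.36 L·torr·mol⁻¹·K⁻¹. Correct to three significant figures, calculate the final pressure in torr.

P₃ ≈ 423 torr

V constant ⇒ P ∝ T: V₂ = V₁; T₂ = T₁·(P₂/P₁) = 448.5 K.
Isothermal, so P V is constant: T₃ = T₂; P₃ = P₂·(V₂/V₃) = 422.6 torr.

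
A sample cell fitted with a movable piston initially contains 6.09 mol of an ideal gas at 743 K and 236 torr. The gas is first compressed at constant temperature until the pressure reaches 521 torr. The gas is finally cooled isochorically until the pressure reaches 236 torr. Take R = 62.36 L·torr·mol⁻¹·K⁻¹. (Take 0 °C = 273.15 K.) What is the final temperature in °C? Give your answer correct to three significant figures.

T₃ ≈ 63.4 °C

From PV = nRT: V₁ = nRT₁/P₁ = 1196 L.
T constant ⇒ Boyle's law P V = const: T₂ = T₁; V₂ = V₁·(P₁/P₂) = 541.6 L.
Isochoric, so P/T is constant: V₃ = V₂; T₃ = T₂·(P₃/P₂) = 336.6 K.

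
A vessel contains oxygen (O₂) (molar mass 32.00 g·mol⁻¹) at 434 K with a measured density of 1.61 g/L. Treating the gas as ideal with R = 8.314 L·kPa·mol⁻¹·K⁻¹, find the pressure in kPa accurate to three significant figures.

P ≈ 182 kPa

ρ = PM/(RT) ⇒ P = ρRT/M = (1.61 × 8.314 × 434.0) / 32.00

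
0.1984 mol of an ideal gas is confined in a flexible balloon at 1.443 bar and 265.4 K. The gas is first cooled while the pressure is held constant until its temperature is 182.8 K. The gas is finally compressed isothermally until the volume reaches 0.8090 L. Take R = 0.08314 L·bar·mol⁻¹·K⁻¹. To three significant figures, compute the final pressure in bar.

From PV = nRT: V₁ = nRT₁/P₁ = 3.034 L.
Isobaric, so V/T is constant: P₂ = P₁; V₂ = V₁·(T₂/T₁) = 2.090 L.
T constant ⇒ Boyle's law P V = const: T₃ = T₂; P₃ = P₂·(V₂/V₃) = 3.727 bar.

P₃ ≈ 3.73 bar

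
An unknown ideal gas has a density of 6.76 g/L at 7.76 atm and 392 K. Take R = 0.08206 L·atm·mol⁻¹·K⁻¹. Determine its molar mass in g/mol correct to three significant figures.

M ≈ 28.0 g/mol

ρ = PM/(RT) ⇒ M = ρRT/P = (6.76 × 0.08206 × 392.0) / 7.76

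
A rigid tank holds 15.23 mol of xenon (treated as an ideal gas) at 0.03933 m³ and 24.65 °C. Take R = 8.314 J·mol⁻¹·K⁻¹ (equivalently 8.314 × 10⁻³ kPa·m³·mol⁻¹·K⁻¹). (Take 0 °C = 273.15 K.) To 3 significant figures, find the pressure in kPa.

Convert: T = 297.80 K.
PV = nRT ⇒ P = nRT/V = (15.23 × 8.314 × 10⁻³ × 297.80) / 0.03933

P ≈ 959 kPa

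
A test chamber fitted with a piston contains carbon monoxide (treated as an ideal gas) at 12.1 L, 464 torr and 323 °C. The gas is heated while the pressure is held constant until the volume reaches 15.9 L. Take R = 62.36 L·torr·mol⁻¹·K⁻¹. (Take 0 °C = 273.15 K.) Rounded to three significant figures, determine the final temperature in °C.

Convert: T₁ = 596.1 K.
Isobaric, so V/T is constant: P₂ = P₁; T₂ = T₁·(V₂/V₁) = 783.4 K.

T₂ ≈ 510 °C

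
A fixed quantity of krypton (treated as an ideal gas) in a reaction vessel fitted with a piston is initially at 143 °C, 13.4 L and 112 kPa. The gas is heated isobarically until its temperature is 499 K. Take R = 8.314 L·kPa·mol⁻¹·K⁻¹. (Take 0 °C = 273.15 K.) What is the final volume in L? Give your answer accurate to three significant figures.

V₂ ≈ 16.1 L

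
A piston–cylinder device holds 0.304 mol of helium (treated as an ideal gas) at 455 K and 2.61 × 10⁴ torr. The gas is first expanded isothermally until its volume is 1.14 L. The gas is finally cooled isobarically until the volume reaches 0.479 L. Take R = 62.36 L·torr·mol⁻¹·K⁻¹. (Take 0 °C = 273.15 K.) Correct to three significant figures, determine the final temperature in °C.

From PV = nRT: V₁ = nRT₁/P₁ = 0.3305 L.
Isothermal, so P V is constant: T₂ = T₁; P₂ = P₁·(V₁/V₂) = 7566 torr.
P constant ⇒ V ∝ T: P₃ = P₂; T₃ = T₂·(V₃/V₂) = 191.2 K.

T₃ ≈ -82.0 °C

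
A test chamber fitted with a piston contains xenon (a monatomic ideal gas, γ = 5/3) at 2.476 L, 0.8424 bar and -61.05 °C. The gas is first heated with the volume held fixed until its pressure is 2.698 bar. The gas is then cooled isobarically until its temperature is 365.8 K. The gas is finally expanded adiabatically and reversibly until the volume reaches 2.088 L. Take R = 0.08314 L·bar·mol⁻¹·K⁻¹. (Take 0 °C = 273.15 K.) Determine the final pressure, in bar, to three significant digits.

Convert: T₁ = 212.1 K.
Isochoric, so P/T is constant: V₂ = V₁; T₂ = T₁·(P₂/P₁) = 679.3 K.
P constant ⇒ V ∝ T: P₃ = P₂; V₃ = V₂·(T₃/T₂) = 1.333 L.
Adiabatic (γ = 5/3), T V^(γ−1) and P V^γ constant: T₄ = T₃·(V₃/V₄)^(γ−1) = 271.3 K; P₄ = P₃·(V₃/V₄)^γ = 1.278 bar.

P₄ ≈ 1.28 bar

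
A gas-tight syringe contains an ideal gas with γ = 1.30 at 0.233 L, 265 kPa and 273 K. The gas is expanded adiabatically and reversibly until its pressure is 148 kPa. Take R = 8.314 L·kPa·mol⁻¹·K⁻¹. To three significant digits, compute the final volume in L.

V₂ ≈ 0.365 L

Reversible adiabatic, γ = 1.30: T₂ = T₁·(P₂/P₁)^((γ−1)/γ) = 238.7 K; V₂ = V₁·(P₁/P₂)^(1/γ) = 0.3647 L.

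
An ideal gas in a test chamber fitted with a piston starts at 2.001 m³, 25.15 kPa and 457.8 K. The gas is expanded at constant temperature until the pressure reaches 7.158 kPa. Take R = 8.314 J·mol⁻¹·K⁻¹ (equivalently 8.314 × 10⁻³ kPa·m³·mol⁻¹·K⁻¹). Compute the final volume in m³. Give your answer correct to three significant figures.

Isothermal, so P V is constant: T₂ = T₁; V₂ = V₁·(P₁/P₂) = 7.031 m³.

V₂ ≈ 7.03 m³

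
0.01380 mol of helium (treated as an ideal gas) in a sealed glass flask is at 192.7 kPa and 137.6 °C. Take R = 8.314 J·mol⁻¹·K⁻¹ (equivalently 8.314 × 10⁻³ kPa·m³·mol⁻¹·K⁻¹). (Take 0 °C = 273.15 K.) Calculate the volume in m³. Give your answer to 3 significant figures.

V ≈ 0.000245 m³

Convert: T = 410.75 K.
PV = nRT ⇒ V = nRT/P = (0.01380 × 8.314 × 10⁻³ × 410.75) / 192.7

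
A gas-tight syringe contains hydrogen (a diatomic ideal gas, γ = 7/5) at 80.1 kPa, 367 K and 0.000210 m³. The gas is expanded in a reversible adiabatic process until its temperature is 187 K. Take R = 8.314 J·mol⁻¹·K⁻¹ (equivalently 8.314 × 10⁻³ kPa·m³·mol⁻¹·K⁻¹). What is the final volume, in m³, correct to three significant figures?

V₂ ≈ 0.00113 m³

Reversible adiabatic, γ = 7/5: P₂ = P₁·(T₂/T₁)^(γ/(γ−1)) = 7.564 kPa; V₂ = V₁·(T₁/T₂)^(1/(γ−1)) = 0.001133 m³.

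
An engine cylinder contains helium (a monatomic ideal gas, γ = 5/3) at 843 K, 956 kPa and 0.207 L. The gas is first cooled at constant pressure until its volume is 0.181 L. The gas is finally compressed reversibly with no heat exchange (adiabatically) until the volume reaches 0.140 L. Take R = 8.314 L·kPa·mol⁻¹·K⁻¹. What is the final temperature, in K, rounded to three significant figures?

T₃ ≈ 875 K

Isobaric, so V/T is constant: P₂ = P₁; T₂ = T₁·(V₂/V₁) = 737.1 K.
Reversible adiabatic, γ = 5/3: T₃ = T₂·(V₂/V₃)^(γ−1) = 874.8 K; P₃ = P₂·(V₂/V₃)^γ = 1467 kPa.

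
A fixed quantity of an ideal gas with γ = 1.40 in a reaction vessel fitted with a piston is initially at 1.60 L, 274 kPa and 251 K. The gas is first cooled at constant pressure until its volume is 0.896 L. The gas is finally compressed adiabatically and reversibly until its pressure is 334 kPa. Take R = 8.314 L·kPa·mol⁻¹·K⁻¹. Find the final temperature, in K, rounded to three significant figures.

T₃ ≈ 149 K

Isobaric, so V/T is constant: P₂ = P₁; T₂ = T₁·(V₂/V₁) = 140.6 K.
Reversible adiabatic, γ = 1.40: T₃ = T₂·(P₃/P₂)^((γ−1)/γ) = 148.7 K; V₃ = V₂·(P₂/P₃)^(1/γ) = 0.7778 L.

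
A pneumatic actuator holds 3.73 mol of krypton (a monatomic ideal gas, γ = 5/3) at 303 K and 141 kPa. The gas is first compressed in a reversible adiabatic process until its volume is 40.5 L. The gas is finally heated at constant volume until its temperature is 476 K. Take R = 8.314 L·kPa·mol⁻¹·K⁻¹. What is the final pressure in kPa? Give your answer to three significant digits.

From PV = nRT: V₁ = nRT₁/P₁ = 66.64 L.
Reversible adiabatic, γ = 5/3: T₂ = T₁·(V₁/V₂)^(γ−1) = 422.3 K; P₂ = P₁·(V₁/V₂)^γ = 323.4 kPa.
V constant ⇒ P ∝ T: V₃ = V₂; P₃ = P₂·(T₃/T₂) = 364.5 kPa.

P₃ ≈ 364 kPa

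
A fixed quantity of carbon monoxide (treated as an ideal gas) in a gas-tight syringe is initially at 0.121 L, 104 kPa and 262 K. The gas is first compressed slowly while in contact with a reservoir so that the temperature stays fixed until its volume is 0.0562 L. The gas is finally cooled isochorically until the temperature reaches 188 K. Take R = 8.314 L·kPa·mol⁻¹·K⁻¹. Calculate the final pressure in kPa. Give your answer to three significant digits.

P₃ ≈ 161 kPa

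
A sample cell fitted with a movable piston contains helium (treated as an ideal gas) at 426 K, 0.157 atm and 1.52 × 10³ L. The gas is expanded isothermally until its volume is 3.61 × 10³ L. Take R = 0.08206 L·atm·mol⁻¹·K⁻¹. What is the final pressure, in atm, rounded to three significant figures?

P₂ ≈ 0.0661 atm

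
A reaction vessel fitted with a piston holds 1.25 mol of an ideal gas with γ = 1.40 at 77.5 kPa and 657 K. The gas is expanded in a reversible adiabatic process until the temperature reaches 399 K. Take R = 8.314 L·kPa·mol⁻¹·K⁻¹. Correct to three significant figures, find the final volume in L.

V₂ ≈ 307 L

From PV = nRT: V₁ = nRT₁/P₁ = 88.10 L.
Adiabatic (γ = 1.40), T V^(γ−1) and P V^γ constant: P₂ = P₁·(T₂/T₁)^(γ/(γ−1)) = 13.53 kPa; V₂ = V₁·(T₁/T₂)^(1/(γ−1)) = 306.5 L.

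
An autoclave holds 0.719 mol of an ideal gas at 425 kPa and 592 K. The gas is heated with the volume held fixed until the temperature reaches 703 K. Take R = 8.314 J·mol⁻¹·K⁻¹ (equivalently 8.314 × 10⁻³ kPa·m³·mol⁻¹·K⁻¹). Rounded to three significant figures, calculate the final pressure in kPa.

From PV = nRT: V₁ = nRT₁/P₁ = 0.008327 m³.
V constant ⇒ P ∝ T: V₂ = V₁; P₂ = P₁·(T₂/T₁) = 504.7 kPa.

P₂ ≈ 505 kPa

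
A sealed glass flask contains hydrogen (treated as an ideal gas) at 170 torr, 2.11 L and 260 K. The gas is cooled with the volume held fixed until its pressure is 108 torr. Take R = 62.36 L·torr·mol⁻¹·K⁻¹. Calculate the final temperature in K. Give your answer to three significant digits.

V constant ⇒ P ∝ T: V₂ = V₁; T₂ = T₁·(P₂/P₁) = 165.2 K.

T₂ ≈ 165 K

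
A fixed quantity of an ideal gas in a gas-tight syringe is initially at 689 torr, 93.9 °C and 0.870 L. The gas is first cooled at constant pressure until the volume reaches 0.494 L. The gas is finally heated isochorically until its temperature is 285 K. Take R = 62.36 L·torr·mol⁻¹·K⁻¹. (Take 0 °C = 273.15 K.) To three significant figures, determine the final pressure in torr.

P₃ ≈ 942 torr

Convert: T₁ = 367.0 K.
Isobaric, so V/T is constant: P₂ = P₁; T₂ = T₁·(V₂/V₁) = 208.4 K.
Isochoric, so P/T is constant: V₃ = V₂; P₃ = P₂·(T₃/T₂) = 942.2 torr.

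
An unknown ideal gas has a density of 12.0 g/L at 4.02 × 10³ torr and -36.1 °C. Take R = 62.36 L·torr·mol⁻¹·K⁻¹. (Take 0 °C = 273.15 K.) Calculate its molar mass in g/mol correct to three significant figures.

M ≈ 44.1 g/mol

ρ = PM/(RT) ⇒ M = ρRT/P = (12.0 × 62.36 × 237.0) / 4.02e+03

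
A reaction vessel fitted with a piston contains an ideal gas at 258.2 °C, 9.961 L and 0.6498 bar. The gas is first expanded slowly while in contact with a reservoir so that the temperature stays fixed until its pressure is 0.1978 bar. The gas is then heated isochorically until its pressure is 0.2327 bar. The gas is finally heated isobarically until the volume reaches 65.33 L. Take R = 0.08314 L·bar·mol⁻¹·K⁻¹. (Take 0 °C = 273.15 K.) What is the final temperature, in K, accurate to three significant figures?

T₄ ≈ 1.25e+03 K

Convert: T₁ = 531.3 K.
T constant ⇒ Boyle's law P V = const: T₂ = T₁; V₂ = V₁·(P₁/P₂) = 32.72 L.
Isochoric, so P/T is constant: V₃ = V₂; T₃ = T₂·(P₃/P₂) = 625.1 K.
Isobaric, so V/T is constant: P₄ = P₃; T₄ = T₃·(V₄/V₃) = 1248 K.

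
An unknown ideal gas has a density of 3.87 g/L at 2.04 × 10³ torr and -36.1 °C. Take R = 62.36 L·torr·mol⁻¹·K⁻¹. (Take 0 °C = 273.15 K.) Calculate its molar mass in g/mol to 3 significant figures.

M ≈ 28.0 g/mol

ρ = PM/(RT) ⇒ M = ρRT/P = (3.87 × 62.36 × 237.0) / 2.04e+03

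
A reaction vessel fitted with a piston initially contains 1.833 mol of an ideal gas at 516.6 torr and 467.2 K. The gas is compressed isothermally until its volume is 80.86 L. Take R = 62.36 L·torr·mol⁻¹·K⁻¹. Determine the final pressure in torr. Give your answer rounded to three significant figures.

P₂ ≈ 660 torr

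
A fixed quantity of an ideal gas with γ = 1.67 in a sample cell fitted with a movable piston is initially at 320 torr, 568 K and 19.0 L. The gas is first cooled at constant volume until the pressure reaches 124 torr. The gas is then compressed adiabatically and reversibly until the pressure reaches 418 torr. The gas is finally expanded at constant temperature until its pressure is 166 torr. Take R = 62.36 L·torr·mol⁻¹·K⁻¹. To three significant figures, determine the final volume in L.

Isochoric, so P/T is constant: V₂ = V₁; T₂ = T₁·(P₂/P₁) = 220.1 K.
Adiabatic (γ = 1.67), T V^(γ−1) and P V^γ constant: T₃ = T₂·(P₃/P₂)^((γ−1)/γ) = 358.4 K; V₃ = V₂·(P₂/P₃)^(1/γ) = 9.178 L.
Isothermal, so P V is constant: T₄ = T₃; V₄ = V₃·(P₃/P₄) = 23.11 L.

V₄ ≈ 23.1 L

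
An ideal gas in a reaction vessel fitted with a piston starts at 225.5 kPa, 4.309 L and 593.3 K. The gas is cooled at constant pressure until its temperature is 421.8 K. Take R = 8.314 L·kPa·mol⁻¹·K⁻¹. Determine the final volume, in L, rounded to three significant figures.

V₂ ≈ 3.06 L

Isobaric, so V/T is constant: P₂ = P₁; V₂ = V₁·(T₂/T₁) = 3.063 L.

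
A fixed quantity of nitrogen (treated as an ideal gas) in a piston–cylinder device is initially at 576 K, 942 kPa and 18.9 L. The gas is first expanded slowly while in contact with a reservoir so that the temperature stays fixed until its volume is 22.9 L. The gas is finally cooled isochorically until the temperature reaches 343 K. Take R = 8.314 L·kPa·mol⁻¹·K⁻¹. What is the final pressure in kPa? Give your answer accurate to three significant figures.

T constant ⇒ Boyle's law P V = const: T₂ = T₁; P₂ = P₁·(V₁/V₂) = 777.5 kPa.
V constant ⇒ P ∝ T: V₃ = V₂; P₃ = P₂·(T₃/T₂) = 463.0 kPa.

P₃ ≈ 463 kPa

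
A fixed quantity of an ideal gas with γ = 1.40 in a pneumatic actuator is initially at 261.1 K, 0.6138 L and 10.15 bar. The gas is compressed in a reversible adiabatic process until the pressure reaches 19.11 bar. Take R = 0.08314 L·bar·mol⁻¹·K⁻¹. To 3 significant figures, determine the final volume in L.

Adiabatic (γ = 1.40), T V^(γ−1) and P V^γ constant: T₂ = T₁·(P₂/P₁)^((γ−1)/γ) = 312.8 K; V₂ = V₁·(P₁/P₂)^(1/γ) = 0.3906 L.

V₂ ≈ 0.391 L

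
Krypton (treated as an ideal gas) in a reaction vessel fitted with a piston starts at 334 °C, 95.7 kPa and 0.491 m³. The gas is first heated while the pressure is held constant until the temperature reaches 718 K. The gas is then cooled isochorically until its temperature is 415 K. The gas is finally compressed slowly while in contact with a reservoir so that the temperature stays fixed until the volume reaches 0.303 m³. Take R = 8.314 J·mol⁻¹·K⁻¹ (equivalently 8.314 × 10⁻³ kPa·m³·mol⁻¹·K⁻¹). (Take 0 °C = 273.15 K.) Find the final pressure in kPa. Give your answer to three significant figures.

P₄ ≈ 106 kPa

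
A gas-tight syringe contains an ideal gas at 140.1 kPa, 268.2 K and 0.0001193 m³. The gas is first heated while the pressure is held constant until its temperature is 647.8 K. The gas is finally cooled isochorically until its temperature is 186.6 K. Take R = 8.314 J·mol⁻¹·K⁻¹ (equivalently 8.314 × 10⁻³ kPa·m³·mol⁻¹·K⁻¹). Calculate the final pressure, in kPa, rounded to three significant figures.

P₃ ≈ 40.4 kPa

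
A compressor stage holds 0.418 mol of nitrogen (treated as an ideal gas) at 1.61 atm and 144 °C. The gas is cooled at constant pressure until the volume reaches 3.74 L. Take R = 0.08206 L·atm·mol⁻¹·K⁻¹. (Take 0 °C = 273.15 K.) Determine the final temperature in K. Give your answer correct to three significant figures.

Convert: T₁ = 417.1 K.
From PV = nRT: V₁ = nRT₁/P₁ = 8.887 L.
Isobaric, so V/T is constant: P₂ = P₁; T₂ = T₁·(V₂/V₁) = 175.5 K.

T₂ ≈ 176 K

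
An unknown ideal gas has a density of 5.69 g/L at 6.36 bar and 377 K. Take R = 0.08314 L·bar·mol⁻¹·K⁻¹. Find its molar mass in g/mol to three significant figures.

M ≈ 28.0 g/mol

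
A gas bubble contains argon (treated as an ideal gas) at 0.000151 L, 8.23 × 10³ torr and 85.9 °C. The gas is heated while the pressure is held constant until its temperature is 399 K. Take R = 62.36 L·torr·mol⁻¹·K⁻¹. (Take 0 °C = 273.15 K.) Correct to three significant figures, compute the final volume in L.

V₂ ≈ 0.000168 L

Convert: T₁ = 359.0 K.
Isobaric, so V/T is constant: P₂ = P₁; V₂ = V₁·(T₂/T₁) = 0.0001678 L.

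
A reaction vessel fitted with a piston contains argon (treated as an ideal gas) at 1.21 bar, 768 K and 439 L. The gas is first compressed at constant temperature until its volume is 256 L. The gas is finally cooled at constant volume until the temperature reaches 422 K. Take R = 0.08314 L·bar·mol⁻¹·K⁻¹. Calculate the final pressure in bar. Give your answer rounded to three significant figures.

T constant ⇒ Boyle's law P V = const: T₂ = T₁; P₂ = P₁·(V₁/V₂) = 2.075 bar.
V constant ⇒ P ∝ T: V₃ = V₂; P₃ = P₂·(T₃/T₂) = 1.140 bar.

P₃ ≈ 1.14 bar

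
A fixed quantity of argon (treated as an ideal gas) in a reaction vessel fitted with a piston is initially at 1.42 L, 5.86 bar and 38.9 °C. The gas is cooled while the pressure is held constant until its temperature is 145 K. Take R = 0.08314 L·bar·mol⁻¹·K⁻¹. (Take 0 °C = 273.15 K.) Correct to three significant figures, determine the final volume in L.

Convert: T₁ = 312.0 K.
P constant ⇒ V ∝ T: P₂ = P₁; V₂ = V₁·(T₂/T₁) = 0.6598 L.

V₂ ≈ 0.660 L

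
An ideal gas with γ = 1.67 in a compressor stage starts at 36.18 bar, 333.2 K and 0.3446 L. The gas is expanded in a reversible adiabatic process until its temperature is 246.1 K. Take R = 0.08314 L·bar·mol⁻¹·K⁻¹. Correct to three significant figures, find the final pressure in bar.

P₂ ≈ 17.0 bar

Reversible adiabatic, γ = 1.67: P₂ = P₁·(T₂/T₁)^(γ/(γ−1)) = 17.00 bar; V₂ = V₁·(T₁/T₂)^(1/(γ−1)) = 0.5417 L.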